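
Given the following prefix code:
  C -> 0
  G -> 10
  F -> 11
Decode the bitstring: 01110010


Decoding step by step:
Bits 0 -> C
Bits 11 -> F
Bits 10 -> G
Bits 0 -> C
Bits 10 -> G


Decoded message: CFGCG


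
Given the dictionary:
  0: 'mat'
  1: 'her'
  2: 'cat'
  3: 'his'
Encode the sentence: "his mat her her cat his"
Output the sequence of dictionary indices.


Look up each word in the dictionary:
  'his' -> 3
  'mat' -> 0
  'her' -> 1
  'her' -> 1
  'cat' -> 2
  'his' -> 3

Encoded: [3, 0, 1, 1, 2, 3]


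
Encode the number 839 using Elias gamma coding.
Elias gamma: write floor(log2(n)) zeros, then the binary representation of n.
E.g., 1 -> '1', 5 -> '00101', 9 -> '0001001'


num_bits = floor(log2(839)) + 1 = 10
leading_zeros = num_bits - 1 = 9
binary(839) = 1101000111

Elias gamma(839) = '000000000' + '1101000111' = 0000000001101000111 (19 bits)


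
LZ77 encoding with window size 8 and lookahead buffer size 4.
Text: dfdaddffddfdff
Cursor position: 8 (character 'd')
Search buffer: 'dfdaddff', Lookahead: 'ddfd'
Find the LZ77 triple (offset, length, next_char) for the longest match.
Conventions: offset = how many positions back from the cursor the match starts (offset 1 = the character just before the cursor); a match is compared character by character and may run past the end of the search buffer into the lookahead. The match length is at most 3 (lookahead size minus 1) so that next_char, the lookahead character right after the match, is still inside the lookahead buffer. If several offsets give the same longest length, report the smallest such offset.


Try each offset into the search buffer:
  offset=1 (pos 7, char 'f'): match length 0
  offset=2 (pos 6, char 'f'): match length 0
  offset=3 (pos 5, char 'd'): match length 1
  offset=4 (pos 4, char 'd'): match length 3
  offset=5 (pos 3, char 'a'): match length 0
  offset=6 (pos 2, char 'd'): match length 1
  offset=7 (pos 1, char 'f'): match length 0
  offset=8 (pos 0, char 'd'): match length 1
Longest match has length 3 at offset 4.
next_char = character at position 8 + 3 = 11 -> 'd'

Best match: offset=4, length=3 (matching 'ddf' starting at position 4)
LZ77 triple: (4, 3, 'd')


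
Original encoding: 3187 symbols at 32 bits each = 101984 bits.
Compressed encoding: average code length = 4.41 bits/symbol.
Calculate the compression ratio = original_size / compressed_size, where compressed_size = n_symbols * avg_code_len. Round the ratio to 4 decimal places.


original_size = n_symbols * orig_bits = 3187 * 32 = 101984 bits
compressed_size = n_symbols * avg_code_len = 3187 * 4.41 = 14054.67 bits
ratio = original_size / compressed_size = 101984 / 14054.67 = 7.2562

Compression ratio = 7.2562


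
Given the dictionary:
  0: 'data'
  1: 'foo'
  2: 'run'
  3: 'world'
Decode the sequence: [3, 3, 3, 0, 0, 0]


Look up each index in the dictionary:
  3 -> 'world'
  3 -> 'world'
  3 -> 'world'
  0 -> 'data'
  0 -> 'data'
  0 -> 'data'

Decoded: "world world world data data data"


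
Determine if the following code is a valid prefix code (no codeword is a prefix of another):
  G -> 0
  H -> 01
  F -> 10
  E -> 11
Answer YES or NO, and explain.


Checking each pair (does one codeword prefix another?):
  G='0' vs H='01': prefix -- VIOLATION

NO -- this is NOT a valid prefix code. G (0) is a prefix of H (01).


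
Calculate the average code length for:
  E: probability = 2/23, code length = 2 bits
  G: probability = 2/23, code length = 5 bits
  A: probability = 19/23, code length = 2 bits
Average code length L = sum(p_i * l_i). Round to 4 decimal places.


Weighted contributions p_i * l_i:
  E: (2/23) * 2 = 4/23
  G: (2/23) * 5 = 10/23
  A: (19/23) * 2 = 38/23
Sum = (4 + 10 + 38)/23 = 52/23

L = 52/23 = 2.2609 bits/symbol


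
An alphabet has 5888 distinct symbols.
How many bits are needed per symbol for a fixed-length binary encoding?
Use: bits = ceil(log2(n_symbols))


log2(5888) = 12.5236
Bracket: 2^12 = 4096 < 5888 <= 2^13 = 8192
So ceil(log2(5888)) = 13

bits = ceil(log2(5888)) = ceil(12.5236) = 13 bits


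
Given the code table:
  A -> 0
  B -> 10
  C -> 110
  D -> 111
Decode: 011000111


Decoding:
0 -> A
110 -> C
0 -> A
0 -> A
111 -> D


Result: ACAAD


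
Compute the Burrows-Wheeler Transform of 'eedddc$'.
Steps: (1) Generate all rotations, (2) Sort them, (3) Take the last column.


Rotations (sorted):
  0: $eedddc -> last char: c
  1: c$eeddd -> last char: d
  2: dc$eedd -> last char: d
  3: ddc$eed -> last char: d
  4: dddc$ee -> last char: e
  5: edddc$e -> last char: e
  6: eedddc$ -> last char: $


BWT = cdddee$


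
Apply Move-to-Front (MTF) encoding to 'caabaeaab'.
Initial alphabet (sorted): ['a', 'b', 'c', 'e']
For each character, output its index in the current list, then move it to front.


MTF encoding:
'c': index 2 in ['a', 'b', 'c', 'e'] -> ['c', 'a', 'b', 'e']
'a': index 1 in ['c', 'a', 'b', 'e'] -> ['a', 'c', 'b', 'e']
'a': index 0 in ['a', 'c', 'b', 'e'] -> ['a', 'c', 'b', 'e']
'b': index 2 in ['a', 'c', 'b', 'e'] -> ['b', 'a', 'c', 'e']
'a': index 1 in ['b', 'a', 'c', 'e'] -> ['a', 'b', 'c', 'e']
'e': index 3 in ['a', 'b', 'c', 'e'] -> ['e', 'a', 'b', 'c']
'a': index 1 in ['e', 'a', 'b', 'c'] -> ['a', 'e', 'b', 'c']
'a': index 0 in ['a', 'e', 'b', 'c'] -> ['a', 'e', 'b', 'c']
'b': index 2 in ['a', 'e', 'b', 'c'] -> ['b', 'a', 'e', 'c']


Output: [2, 1, 0, 2, 1, 3, 1, 0, 2]


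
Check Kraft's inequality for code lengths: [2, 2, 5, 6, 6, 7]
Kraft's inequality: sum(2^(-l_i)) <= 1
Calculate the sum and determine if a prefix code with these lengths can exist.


Sum = 2^(-2) + 2^(-2) + 2^(-5) + 2^(-6) + 2^(-6) + 2^(-7)
    = 0.25 + 0.25 + 0.03125 + 0.015625 + 0.015625 + 0.0078125
    = 73/128 = 0.5703125
Since 0.5703125 <= 1, Kraft's inequality IS satisfied.
A prefix code with these lengths CAN exist.

Kraft sum = 0.5703125. Satisfied.


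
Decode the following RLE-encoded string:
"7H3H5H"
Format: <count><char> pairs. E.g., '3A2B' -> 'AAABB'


Expanding each <count><char> pair:
  7H -> 'HHHHHHH'
  3H -> 'HHH'
  5H -> 'HHHHH'

Decoded = HHHHHHHHHHHHHHH


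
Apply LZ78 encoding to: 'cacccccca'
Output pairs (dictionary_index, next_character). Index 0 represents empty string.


LZ78 encoding steps:
Dictionary: {0: ''}
Step 1: w='' (idx 0), next='c' -> output (0, 'c'), add 'c' as idx 1
Step 2: w='' (idx 0), next='a' -> output (0, 'a'), add 'a' as idx 2
Step 3: w='c' (idx 1), next='c' -> output (1, 'c'), add 'cc' as idx 3
Step 4: w='cc' (idx 3), next='c' -> output (3, 'c'), add 'ccc' as idx 4
Step 5: w='c' (idx 1), next='a' -> output (1, 'a'), add 'ca' as idx 5


Encoded: [(0, 'c'), (0, 'a'), (1, 'c'), (3, 'c'), (1, 'a')]


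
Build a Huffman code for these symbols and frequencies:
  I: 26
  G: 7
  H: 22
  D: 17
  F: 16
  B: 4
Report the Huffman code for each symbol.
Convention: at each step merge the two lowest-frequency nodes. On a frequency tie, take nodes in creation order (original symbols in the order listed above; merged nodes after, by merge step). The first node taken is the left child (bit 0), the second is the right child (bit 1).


Huffman tree construction:
Step 1: Merge B(4) + G(7) = 11
Step 2: Merge (B+G)(11) + F(16) = 27
Step 3: Merge D(17) + H(22) = 39
Step 4: Merge I(26) + ((B+G)+F)(27) = 53
Step 5: Merge (D+H)(39) + (I+((B+G)+F))(53) = 92
Read each symbol's code off the tree from the root (left child = 0, right child = 1).

Codes:
  I: 10 (length 2)
  G: 1101 (length 4)
  H: 01 (length 2)
  D: 00 (length 2)
  F: 111 (length 3)
  B: 1100 (length 4)
Average code length: 222/92 = 2.4130 bits/symbol


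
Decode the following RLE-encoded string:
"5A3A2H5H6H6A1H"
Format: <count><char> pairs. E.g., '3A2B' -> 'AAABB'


Expanding each <count><char> pair:
  5A -> 'AAAAA'
  3A -> 'AAA'
  2H -> 'HH'
  5H -> 'HHHHH'
  6H -> 'HHHHHH'
  6A -> 'AAAAAA'
  1H -> 'H'

Decoded = AAAAAAAAHHHHHHHHHHHHHAAAAAAH


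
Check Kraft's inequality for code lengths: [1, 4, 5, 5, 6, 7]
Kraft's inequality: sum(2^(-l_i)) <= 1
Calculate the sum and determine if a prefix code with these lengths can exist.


Sum = 2^(-1) + 2^(-4) + 2^(-5) + 2^(-5) + 2^(-6) + 2^(-7)
    = 0.5 + 0.0625 + 0.03125 + 0.03125 + 0.015625 + 0.0078125
    = 83/128 = 0.6484375
Since 0.6484375 <= 1, Kraft's inequality IS satisfied.
A prefix code with these lengths CAN exist.

Kraft sum = 0.6484375. Satisfied.


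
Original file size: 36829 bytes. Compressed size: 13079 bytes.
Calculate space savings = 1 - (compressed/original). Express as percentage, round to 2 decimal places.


ratio = compressed/original = 13079/36829 = 0.355128
savings = 1 - ratio = 1 - 0.355128 = 0.644872
as a percentage: 0.644872 * 100 = 64.49%

Space savings = 1 - 13079/36829 = 64.49%


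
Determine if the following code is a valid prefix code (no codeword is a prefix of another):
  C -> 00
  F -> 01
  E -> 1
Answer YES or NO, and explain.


Checking each pair (does one codeword prefix another?):
  C='00' vs F='01': no prefix
  C='00' vs E='1': no prefix
  F='01' vs C='00': no prefix
  F='01' vs E='1': no prefix
  E='1' vs C='00': no prefix
  E='1' vs F='01': no prefix
No violation found over all pairs.

YES -- this is a valid prefix code. No codeword is a prefix of any other codeword.


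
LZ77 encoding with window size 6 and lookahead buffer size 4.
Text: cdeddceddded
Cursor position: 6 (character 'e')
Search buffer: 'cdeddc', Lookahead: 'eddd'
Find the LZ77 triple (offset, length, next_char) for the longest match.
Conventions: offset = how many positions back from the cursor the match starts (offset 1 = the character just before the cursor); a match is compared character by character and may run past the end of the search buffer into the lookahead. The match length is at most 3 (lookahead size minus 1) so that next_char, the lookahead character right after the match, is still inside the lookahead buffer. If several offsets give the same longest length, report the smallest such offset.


Try each offset into the search buffer:
  offset=1 (pos 5, char 'c'): match length 0
  offset=2 (pos 4, char 'd'): match length 0
  offset=3 (pos 3, char 'd'): match length 0
  offset=4 (pos 2, char 'e'): match length 3
  offset=5 (pos 1, char 'd'): match length 0
  offset=6 (pos 0, char 'c'): match length 0
Longest match has length 3 at offset 4.
next_char = character at position 6 + 3 = 9 -> 'd'

Best match: offset=4, length=3 (matching 'edd' starting at position 2)
LZ77 triple: (4, 3, 'd')


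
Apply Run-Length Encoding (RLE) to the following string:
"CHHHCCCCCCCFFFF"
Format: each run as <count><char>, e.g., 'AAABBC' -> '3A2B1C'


Scanning runs left to right:
  i=0: run of 'C' x 1 -> '1C'
  i=1: run of 'H' x 3 -> '3H'
  i=4: run of 'C' x 7 -> '7C'
  i=11: run of 'F' x 4 -> '4F'

RLE = 1C3H7C4F


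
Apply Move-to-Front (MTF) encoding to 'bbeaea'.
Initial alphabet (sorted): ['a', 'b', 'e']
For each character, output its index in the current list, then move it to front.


MTF encoding:
'b': index 1 in ['a', 'b', 'e'] -> ['b', 'a', 'e']
'b': index 0 in ['b', 'a', 'e'] -> ['b', 'a', 'e']
'e': index 2 in ['b', 'a', 'e'] -> ['e', 'b', 'a']
'a': index 2 in ['e', 'b', 'a'] -> ['a', 'e', 'b']
'e': index 1 in ['a', 'e', 'b'] -> ['e', 'a', 'b']
'a': index 1 in ['e', 'a', 'b'] -> ['a', 'e', 'b']


Output: [1, 0, 2, 2, 1, 1]


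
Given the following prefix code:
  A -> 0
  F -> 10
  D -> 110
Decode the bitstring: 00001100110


Decoding step by step:
Bits 0 -> A
Bits 0 -> A
Bits 0 -> A
Bits 0 -> A
Bits 110 -> D
Bits 0 -> A
Bits 110 -> D


Decoded message: AAAADAD


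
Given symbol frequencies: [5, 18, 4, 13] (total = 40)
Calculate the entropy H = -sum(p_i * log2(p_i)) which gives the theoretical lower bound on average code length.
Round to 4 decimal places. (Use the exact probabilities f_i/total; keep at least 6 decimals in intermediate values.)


Per-symbol terms -p_i * log2(p_i) with p_i = f_i/40:
  p = 5/40 = 0.125000: log2(p) = -3.000000, -p*log2(p) = 0.375000
  p = 18/40 = 0.450000: log2(p) = -1.152003, -p*log2(p) = 0.518401
  p = 4/40 = 0.100000: log2(p) = -3.321928, -p*log2(p) = 0.332193
  p = 13/40 = 0.325000: log2(p) = -1.621488, -p*log2(p) = 0.526984
H = 0.375000 + 0.518401 + 0.332193 + 0.526984 = 1.752578

H = 1.7526 bits/symbol


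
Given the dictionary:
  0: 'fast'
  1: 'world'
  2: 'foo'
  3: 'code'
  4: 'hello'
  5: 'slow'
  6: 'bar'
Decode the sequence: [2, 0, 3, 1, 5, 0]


Look up each index in the dictionary:
  2 -> 'foo'
  0 -> 'fast'
  3 -> 'code'
  1 -> 'world'
  5 -> 'slow'
  0 -> 'fast'

Decoded: "foo fast code world slow fast"


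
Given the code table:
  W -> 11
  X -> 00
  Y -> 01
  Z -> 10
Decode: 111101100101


Decoding:
11 -> W
11 -> W
01 -> Y
10 -> Z
01 -> Y
01 -> Y


Result: WWYZYY


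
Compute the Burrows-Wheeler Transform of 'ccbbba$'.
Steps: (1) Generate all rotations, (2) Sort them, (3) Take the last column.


Rotations (sorted):
  0: $ccbbba -> last char: a
  1: a$ccbbb -> last char: b
  2: ba$ccbb -> last char: b
  3: bba$ccb -> last char: b
  4: bbba$cc -> last char: c
  5: cbbba$c -> last char: c
  6: ccbbba$ -> last char: $


BWT = abbbcc$


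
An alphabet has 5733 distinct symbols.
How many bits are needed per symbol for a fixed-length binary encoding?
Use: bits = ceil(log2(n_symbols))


log2(5733) = 12.4851
Bracket: 2^12 = 4096 < 5733 <= 2^13 = 8192
So ceil(log2(5733)) = 13

bits = ceil(log2(5733)) = ceil(12.4851) = 13 bits


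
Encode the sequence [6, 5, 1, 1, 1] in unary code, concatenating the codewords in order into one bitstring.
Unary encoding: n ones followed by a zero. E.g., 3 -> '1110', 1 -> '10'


Encode each number as n ones followed by a terminating 0:
  6 -> 1111110 (7 bits)
  5 -> 111110 (6 bits)
  1 -> 10 (2 bits)
  1 -> 10 (2 bits)
  1 -> 10 (2 bits)
Total length = 7 + 6 + 2 + 2 + 2 = 19 bits.

Unary([6, 5, 1, 1, 1]) = 1111110111110101010 (19 bits)


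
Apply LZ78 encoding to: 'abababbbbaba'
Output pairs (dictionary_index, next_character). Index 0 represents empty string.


LZ78 encoding steps:
Dictionary: {0: ''}
Step 1: w='' (idx 0), next='a' -> output (0, 'a'), add 'a' as idx 1
Step 2: w='' (idx 0), next='b' -> output (0, 'b'), add 'b' as idx 2
Step 3: w='a' (idx 1), next='b' -> output (1, 'b'), add 'ab' as idx 3
Step 4: w='ab' (idx 3), next='b' -> output (3, 'b'), add 'abb' as idx 4
Step 5: w='b' (idx 2), next='b' -> output (2, 'b'), add 'bb' as idx 5
Step 6: w='ab' (idx 3), next='a' -> output (3, 'a'), add 'aba' as idx 6


Encoded: [(0, 'a'), (0, 'b'), (1, 'b'), (3, 'b'), (2, 'b'), (3, 'a')]


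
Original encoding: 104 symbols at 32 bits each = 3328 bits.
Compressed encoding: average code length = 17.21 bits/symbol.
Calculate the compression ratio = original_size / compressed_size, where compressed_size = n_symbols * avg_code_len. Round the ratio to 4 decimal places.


original_size = n_symbols * orig_bits = 104 * 32 = 3328 bits
compressed_size = n_symbols * avg_code_len = 104 * 17.21 = 1789.84 bits
ratio = original_size / compressed_size = 3328 / 1789.84 = 1.8594

Compression ratio = 1.8594


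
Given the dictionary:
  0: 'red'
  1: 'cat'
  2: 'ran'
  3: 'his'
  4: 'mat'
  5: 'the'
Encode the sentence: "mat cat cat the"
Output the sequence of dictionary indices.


Look up each word in the dictionary:
  'mat' -> 4
  'cat' -> 1
  'cat' -> 1
  'the' -> 5

Encoded: [4, 1, 1, 5]


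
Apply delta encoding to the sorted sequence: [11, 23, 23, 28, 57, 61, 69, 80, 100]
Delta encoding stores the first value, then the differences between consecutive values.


First value: 11
Deltas:
  23 - 11 = 12
  23 - 23 = 0
  28 - 23 = 5
  57 - 28 = 29
  61 - 57 = 4
  69 - 61 = 8
  80 - 69 = 11
  100 - 80 = 20


Delta encoded: [11, 12, 0, 5, 29, 4, 8, 11, 20]


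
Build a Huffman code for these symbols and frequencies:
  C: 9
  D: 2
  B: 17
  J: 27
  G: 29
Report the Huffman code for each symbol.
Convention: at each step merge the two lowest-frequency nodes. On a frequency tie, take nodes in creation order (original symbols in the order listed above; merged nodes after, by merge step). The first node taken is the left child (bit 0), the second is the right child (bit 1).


Huffman tree construction:
Step 1: Merge D(2) + C(9) = 11
Step 2: Merge (D+C)(11) + B(17) = 28
Step 3: Merge J(27) + ((D+C)+B)(28) = 55
Step 4: Merge G(29) + (J+((D+C)+B))(55) = 84
Read each symbol's code off the tree from the root (left child = 0, right child = 1).

Codes:
  C: 1101 (length 4)
  D: 1100 (length 4)
  B: 111 (length 3)
  J: 10 (length 2)
  G: 0 (length 1)
Average code length: 178/84 = 2.1190 bits/symbol


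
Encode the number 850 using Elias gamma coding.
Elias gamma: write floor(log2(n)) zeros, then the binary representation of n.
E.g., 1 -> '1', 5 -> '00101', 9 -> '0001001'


num_bits = floor(log2(850)) + 1 = 10
leading_zeros = num_bits - 1 = 9
binary(850) = 1101010010

Elias gamma(850) = '000000000' + '1101010010' = 0000000001101010010 (19 bits)


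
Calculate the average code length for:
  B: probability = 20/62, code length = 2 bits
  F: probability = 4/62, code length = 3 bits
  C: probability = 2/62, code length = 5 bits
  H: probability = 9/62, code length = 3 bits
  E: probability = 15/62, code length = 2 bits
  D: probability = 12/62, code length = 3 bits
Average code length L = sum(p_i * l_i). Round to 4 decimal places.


Weighted contributions p_i * l_i:
  B: (20/62) * 2 = 40/62
  F: (4/62) * 3 = 12/62
  C: (2/62) * 5 = 10/62
  H: (9/62) * 3 = 27/62
  E: (15/62) * 2 = 30/62
  D: (12/62) * 3 = 36/62
Sum = (40 + 12 + 10 + 27 + 30 + 36)/62 = 155/62

L = 155/62 = 2.5000 bits/symbol


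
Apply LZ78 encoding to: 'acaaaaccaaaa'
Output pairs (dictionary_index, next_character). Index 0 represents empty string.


LZ78 encoding steps:
Dictionary: {0: ''}
Step 1: w='' (idx 0), next='a' -> output (0, 'a'), add 'a' as idx 1
Step 2: w='' (idx 0), next='c' -> output (0, 'c'), add 'c' as idx 2
Step 3: w='a' (idx 1), next='a' -> output (1, 'a'), add 'aa' as idx 3
Step 4: w='aa' (idx 3), next='c' -> output (3, 'c'), add 'aac' as idx 4
Step 5: w='c' (idx 2), next='a' -> output (2, 'a'), add 'ca' as idx 5
Step 6: w='aa' (idx 3), next='a' -> output (3, 'a'), add 'aaa' as idx 6


Encoded: [(0, 'a'), (0, 'c'), (1, 'a'), (3, 'c'), (2, 'a'), (3, 'a')]


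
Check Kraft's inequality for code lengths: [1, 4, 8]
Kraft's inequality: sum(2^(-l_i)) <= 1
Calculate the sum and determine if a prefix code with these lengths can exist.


Sum = 2^(-1) + 2^(-4) + 2^(-8)
    = 0.5 + 0.0625 + 0.00390625
    = 145/256 = 0.56640625
Since 0.56640625 <= 1, Kraft's inequality IS satisfied.
A prefix code with these lengths CAN exist.

Kraft sum = 0.56640625. Satisfied.


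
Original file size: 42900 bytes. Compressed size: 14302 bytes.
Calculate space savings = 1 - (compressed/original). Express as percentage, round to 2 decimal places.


ratio = compressed/original = 14302/42900 = 0.33338
savings = 1 - ratio = 1 - 0.33338 = 0.66662
as a percentage: 0.66662 * 100 = 66.66%

Space savings = 1 - 14302/42900 = 66.66%


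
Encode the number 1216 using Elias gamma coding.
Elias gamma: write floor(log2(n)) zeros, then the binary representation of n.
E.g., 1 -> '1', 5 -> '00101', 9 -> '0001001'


num_bits = floor(log2(1216)) + 1 = 11
leading_zeros = num_bits - 1 = 10
binary(1216) = 10011000000

Elias gamma(1216) = '0000000000' + '10011000000' = 000000000010011000000 (21 bits)


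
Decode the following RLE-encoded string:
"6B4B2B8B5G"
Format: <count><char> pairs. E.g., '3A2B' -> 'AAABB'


Expanding each <count><char> pair:
  6B -> 'BBBBBB'
  4B -> 'BBBB'
  2B -> 'BB'
  8B -> 'BBBBBBBB'
  5G -> 'GGGGG'

Decoded = BBBBBBBBBBBBBBBBBBBBGGGGG


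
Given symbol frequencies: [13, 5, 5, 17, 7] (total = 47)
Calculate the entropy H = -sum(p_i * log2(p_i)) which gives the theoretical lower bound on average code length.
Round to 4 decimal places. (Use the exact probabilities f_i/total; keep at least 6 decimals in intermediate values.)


Per-symbol terms -p_i * log2(p_i) with p_i = f_i/47:
  p = 13/47 = 0.276596: log2(p) = -1.854149, -p*log2(p) = 0.512850
  p = 5/47 = 0.106383: log2(p) = -3.232661, -p*log2(p) = 0.343900
  p = 5/47 = 0.106383: log2(p) = -3.232661, -p*log2(p) = 0.343900
  p = 17/47 = 0.361702: log2(p) = -1.467126, -p*log2(p) = 0.530663
  p = 7/47 = 0.148936: log2(p) = -2.747234, -p*log2(p) = 0.409163
H = 0.512850 + 0.343900 + 0.343900 + 0.530663 + 0.409163 = 2.140476

H = 2.1405 bits/symbol


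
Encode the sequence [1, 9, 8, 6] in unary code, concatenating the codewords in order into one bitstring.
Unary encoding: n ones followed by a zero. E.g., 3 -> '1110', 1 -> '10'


Encode each number as n ones followed by a terminating 0:
  1 -> 10 (2 bits)
  9 -> 1111111110 (10 bits)
  8 -> 111111110 (9 bits)
  6 -> 1111110 (7 bits)
Total length = 2 + 10 + 9 + 7 = 28 bits.

Unary([1, 9, 8, 6]) = 1011111111101111111101111110 (28 bits)


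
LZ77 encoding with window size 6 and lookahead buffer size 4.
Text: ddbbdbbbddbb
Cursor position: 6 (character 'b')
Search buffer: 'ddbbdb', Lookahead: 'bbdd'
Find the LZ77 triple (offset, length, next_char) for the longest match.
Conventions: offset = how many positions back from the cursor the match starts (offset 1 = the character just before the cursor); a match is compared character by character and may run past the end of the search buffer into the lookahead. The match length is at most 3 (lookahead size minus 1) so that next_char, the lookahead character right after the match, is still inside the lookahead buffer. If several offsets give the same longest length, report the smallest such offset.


Try each offset into the search buffer:
  offset=1 (pos 5, char 'b'): match length 2
  offset=2 (pos 4, char 'd'): match length 0
  offset=3 (pos 3, char 'b'): match length 1
  offset=4 (pos 2, char 'b'): match length 3
  offset=5 (pos 1, char 'd'): match length 0
  offset=6 (pos 0, char 'd'): match length 0
Longest match has length 3 at offset 4.
next_char = character at position 6 + 3 = 9 -> 'd'

Best match: offset=4, length=3 (matching 'bbd' starting at position 2)
LZ77 triple: (4, 3, 'd')


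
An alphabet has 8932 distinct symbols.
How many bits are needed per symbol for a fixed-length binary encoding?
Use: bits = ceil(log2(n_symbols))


log2(8932) = 13.1248
Bracket: 2^13 = 8192 < 8932 <= 2^14 = 16384
So ceil(log2(8932)) = 14

bits = ceil(log2(8932)) = ceil(13.1248) = 14 bits


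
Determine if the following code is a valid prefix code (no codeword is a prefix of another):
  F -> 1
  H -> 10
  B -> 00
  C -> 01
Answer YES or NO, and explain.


Checking each pair (does one codeword prefix another?):
  F='1' vs H='10': prefix -- VIOLATION

NO -- this is NOT a valid prefix code. F (1) is a prefix of H (10).


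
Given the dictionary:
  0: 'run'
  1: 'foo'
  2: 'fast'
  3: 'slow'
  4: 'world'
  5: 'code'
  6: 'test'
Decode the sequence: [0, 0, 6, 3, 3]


Look up each index in the dictionary:
  0 -> 'run'
  0 -> 'run'
  6 -> 'test'
  3 -> 'slow'
  3 -> 'slow'

Decoded: "run run test slow slow"


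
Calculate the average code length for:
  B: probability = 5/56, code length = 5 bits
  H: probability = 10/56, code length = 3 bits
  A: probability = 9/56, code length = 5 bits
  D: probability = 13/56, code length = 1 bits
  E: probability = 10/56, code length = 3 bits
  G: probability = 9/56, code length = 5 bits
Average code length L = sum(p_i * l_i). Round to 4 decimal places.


Weighted contributions p_i * l_i:
  B: (5/56) * 5 = 25/56
  H: (10/56) * 3 = 30/56
  A: (9/56) * 5 = 45/56
  D: (13/56) * 1 = 13/56
  E: (10/56) * 3 = 30/56
  G: (9/56) * 5 = 45/56
Sum = (25 + 30 + 45 + 13 + 30 + 45)/56 = 188/56

L = 188/56 = 3.3571 bits/symbol


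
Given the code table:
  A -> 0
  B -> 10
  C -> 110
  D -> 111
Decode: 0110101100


Decoding:
0 -> A
110 -> C
10 -> B
110 -> C
0 -> A


Result: ACBCA


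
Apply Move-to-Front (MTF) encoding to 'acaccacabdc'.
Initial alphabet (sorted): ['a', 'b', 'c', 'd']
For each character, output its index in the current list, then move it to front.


MTF encoding:
'a': index 0 in ['a', 'b', 'c', 'd'] -> ['a', 'b', 'c', 'd']
'c': index 2 in ['a', 'b', 'c', 'd'] -> ['c', 'a', 'b', 'd']
'a': index 1 in ['c', 'a', 'b', 'd'] -> ['a', 'c', 'b', 'd']
'c': index 1 in ['a', 'c', 'b', 'd'] -> ['c', 'a', 'b', 'd']
'c': index 0 in ['c', 'a', 'b', 'd'] -> ['c', 'a', 'b', 'd']
'a': index 1 in ['c', 'a', 'b', 'd'] -> ['a', 'c', 'b', 'd']
'c': index 1 in ['a', 'c', 'b', 'd'] -> ['c', 'a', 'b', 'd']
'a': index 1 in ['c', 'a', 'b', 'd'] -> ['a', 'c', 'b', 'd']
'b': index 2 in ['a', 'c', 'b', 'd'] -> ['b', 'a', 'c', 'd']
'd': index 3 in ['b', 'a', 'c', 'd'] -> ['d', 'b', 'a', 'c']
'c': index 3 in ['d', 'b', 'a', 'c'] -> ['c', 'd', 'b', 'a']


Output: [0, 2, 1, 1, 0, 1, 1, 1, 2, 3, 3]


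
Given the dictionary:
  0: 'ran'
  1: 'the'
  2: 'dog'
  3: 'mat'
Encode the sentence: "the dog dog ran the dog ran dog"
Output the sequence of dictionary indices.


Look up each word in the dictionary:
  'the' -> 1
  'dog' -> 2
  'dog' -> 2
  'ran' -> 0
  'the' -> 1
  'dog' -> 2
  'ran' -> 0
  'dog' -> 2

Encoded: [1, 2, 2, 0, 1, 2, 0, 2]


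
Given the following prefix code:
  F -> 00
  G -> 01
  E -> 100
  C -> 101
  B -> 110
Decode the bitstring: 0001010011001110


Decoding step by step:
Bits 00 -> F
Bits 01 -> G
Bits 01 -> G
Bits 00 -> F
Bits 110 -> B
Bits 01 -> G
Bits 110 -> B


Decoded message: FGGFBGB


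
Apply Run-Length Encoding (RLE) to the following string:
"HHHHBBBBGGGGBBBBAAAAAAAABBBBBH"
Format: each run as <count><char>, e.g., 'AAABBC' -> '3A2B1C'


Scanning runs left to right:
  i=0: run of 'H' x 4 -> '4H'
  i=4: run of 'B' x 4 -> '4B'
  i=8: run of 'G' x 4 -> '4G'
  i=12: run of 'B' x 4 -> '4B'
  i=16: run of 'A' x 8 -> '8A'
  i=24: run of 'B' x 5 -> '5B'
  i=29: run of 'H' x 1 -> '1H'

RLE = 4H4B4G4B8A5B1H


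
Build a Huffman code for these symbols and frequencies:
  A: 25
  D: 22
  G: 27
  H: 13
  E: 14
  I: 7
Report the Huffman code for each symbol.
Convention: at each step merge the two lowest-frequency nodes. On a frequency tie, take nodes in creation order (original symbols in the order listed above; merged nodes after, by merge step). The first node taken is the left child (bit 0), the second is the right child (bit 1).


Huffman tree construction:
Step 1: Merge I(7) + H(13) = 20
Step 2: Merge E(14) + (I+H)(20) = 34
Step 3: Merge D(22) + A(25) = 47
Step 4: Merge G(27) + (E+(I+H))(34) = 61
Step 5: Merge (D+A)(47) + (G+(E+(I+H)))(61) = 108
Read each symbol's code off the tree from the root (left child = 0, right child = 1).

Codes:
  A: 01 (length 2)
  D: 00 (length 2)
  G: 10 (length 2)
  H: 1111 (length 4)
  E: 110 (length 3)
  I: 1110 (length 4)
Average code length: 270/108 = 2.5000 bits/symbol


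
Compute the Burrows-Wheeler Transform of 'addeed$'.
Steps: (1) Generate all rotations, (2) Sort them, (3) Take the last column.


Rotations (sorted):
  0: $addeed -> last char: d
  1: addeed$ -> last char: $
  2: d$addee -> last char: e
  3: ddeed$a -> last char: a
  4: deed$ad -> last char: d
  5: ed$adde -> last char: e
  6: eed$add -> last char: d


BWT = d$eaded


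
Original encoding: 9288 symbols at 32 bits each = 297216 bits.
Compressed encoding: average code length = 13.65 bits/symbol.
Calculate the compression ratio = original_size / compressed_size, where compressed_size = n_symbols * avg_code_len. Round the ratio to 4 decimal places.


original_size = n_symbols * orig_bits = 9288 * 32 = 297216 bits
compressed_size = n_symbols * avg_code_len = 9288 * 13.65 = 126781.2 bits
ratio = original_size / compressed_size = 297216 / 126781.2 = 2.3443

Compression ratio = 2.3443


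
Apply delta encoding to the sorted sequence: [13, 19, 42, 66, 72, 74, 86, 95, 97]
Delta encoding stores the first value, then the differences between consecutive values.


First value: 13
Deltas:
  19 - 13 = 6
  42 - 19 = 23
  66 - 42 = 24
  72 - 66 = 6
  74 - 72 = 2
  86 - 74 = 12
  95 - 86 = 9
  97 - 95 = 2


Delta encoded: [13, 6, 23, 24, 6, 2, 12, 9, 2]


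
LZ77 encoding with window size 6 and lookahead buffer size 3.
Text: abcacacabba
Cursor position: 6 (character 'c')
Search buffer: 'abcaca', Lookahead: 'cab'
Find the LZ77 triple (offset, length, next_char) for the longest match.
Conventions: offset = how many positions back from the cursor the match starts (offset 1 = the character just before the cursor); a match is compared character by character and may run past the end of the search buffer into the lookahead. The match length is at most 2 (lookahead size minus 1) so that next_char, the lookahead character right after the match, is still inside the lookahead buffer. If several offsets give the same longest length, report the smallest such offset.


Try each offset into the search buffer:
  offset=1 (pos 5, char 'a'): match length 0
  offset=2 (pos 4, char 'c'): match length 2
  offset=3 (pos 3, char 'a'): match length 0
  offset=4 (pos 2, char 'c'): match length 2
  offset=5 (pos 1, char 'b'): match length 0
  offset=6 (pos 0, char 'a'): match length 0
Longest match has length 2, found at offsets 2, 4; take the smallest, offset 2.
next_char = character at position 6 + 2 = 8 -> 'b'

Best match: offset=2, length=2 (matching 'ca' starting at position 4)
LZ77 triple: (2, 2, 'b')


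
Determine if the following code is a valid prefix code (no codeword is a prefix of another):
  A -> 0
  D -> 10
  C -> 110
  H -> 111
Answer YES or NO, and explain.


Checking each pair (does one codeword prefix another?):
  A='0' vs D='10': no prefix
  A='0' vs C='110': no prefix
  A='0' vs H='111': no prefix
  D='10' vs A='0': no prefix
  D='10' vs C='110': no prefix
  D='10' vs H='111': no prefix
  C='110' vs A='0': no prefix
  C='110' vs D='10': no prefix
  C='110' vs H='111': no prefix
  H='111' vs A='0': no prefix
  H='111' vs D='10': no prefix
  H='111' vs C='110': no prefix
No violation found over all pairs.

YES -- this is a valid prefix code. No codeword is a prefix of any other codeword.


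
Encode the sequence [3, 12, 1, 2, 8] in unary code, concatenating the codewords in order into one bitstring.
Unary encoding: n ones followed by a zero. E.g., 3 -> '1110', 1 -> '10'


Encode each number as n ones followed by a terminating 0:
  3 -> 1110 (4 bits)
  12 -> 1111111111110 (13 bits)
  1 -> 10 (2 bits)
  2 -> 110 (3 bits)
  8 -> 111111110 (9 bits)
Total length = 4 + 13 + 2 + 3 + 9 = 31 bits.

Unary([3, 12, 1, 2, 8]) = 1110111111111111010110111111110 (31 bits)


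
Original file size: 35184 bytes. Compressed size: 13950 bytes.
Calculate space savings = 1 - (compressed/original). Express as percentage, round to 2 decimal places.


ratio = compressed/original = 13950/35184 = 0.396487
savings = 1 - ratio = 1 - 0.396487 = 0.603513
as a percentage: 0.603513 * 100 = 60.35%

Space savings = 1 - 13950/35184 = 60.35%


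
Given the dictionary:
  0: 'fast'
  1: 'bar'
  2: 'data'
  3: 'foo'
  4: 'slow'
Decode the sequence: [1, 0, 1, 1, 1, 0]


Look up each index in the dictionary:
  1 -> 'bar'
  0 -> 'fast'
  1 -> 'bar'
  1 -> 'bar'
  1 -> 'bar'
  0 -> 'fast'

Decoded: "bar fast bar bar bar fast"


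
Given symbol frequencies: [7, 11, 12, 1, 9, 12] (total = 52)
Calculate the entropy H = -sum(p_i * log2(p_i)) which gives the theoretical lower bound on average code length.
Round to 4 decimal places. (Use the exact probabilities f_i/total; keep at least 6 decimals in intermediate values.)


Per-symbol terms -p_i * log2(p_i) with p_i = f_i/52:
  p = 7/52 = 0.134615: log2(p) = -2.893085, -p*log2(p) = 0.389454
  p = 11/52 = 0.211538: log2(p) = -2.241008, -p*log2(p) = 0.474059
  p = 12/52 = 0.230769: log2(p) = -2.115477, -p*log2(p) = 0.488187
  p = 1/52 = 0.019231: log2(p) = -5.700440, -p*log2(p) = 0.109624
  p = 9/52 = 0.173077: log2(p) = -2.530515, -p*log2(p) = 0.437974
  p = 12/52 = 0.230769: log2(p) = -2.115477, -p*log2(p) = 0.488187
H = 0.389454 + 0.474059 + 0.488187 + 0.109624 + 0.437974 + 0.488187 = 2.387485

H = 2.3875 bits/symbol


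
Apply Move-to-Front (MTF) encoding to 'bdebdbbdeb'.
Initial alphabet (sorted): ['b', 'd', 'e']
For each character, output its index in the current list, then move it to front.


MTF encoding:
'b': index 0 in ['b', 'd', 'e'] -> ['b', 'd', 'e']
'd': index 1 in ['b', 'd', 'e'] -> ['d', 'b', 'e']
'e': index 2 in ['d', 'b', 'e'] -> ['e', 'd', 'b']
'b': index 2 in ['e', 'd', 'b'] -> ['b', 'e', 'd']
'd': index 2 in ['b', 'e', 'd'] -> ['d', 'b', 'e']
'b': index 1 in ['d', 'b', 'e'] -> ['b', 'd', 'e']
'b': index 0 in ['b', 'd', 'e'] -> ['b', 'd', 'e']
'd': index 1 in ['b', 'd', 'e'] -> ['d', 'b', 'e']
'e': index 2 in ['d', 'b', 'e'] -> ['e', 'd', 'b']
'b': index 2 in ['e', 'd', 'b'] -> ['b', 'e', 'd']


Output: [0, 1, 2, 2, 2, 1, 0, 1, 2, 2]


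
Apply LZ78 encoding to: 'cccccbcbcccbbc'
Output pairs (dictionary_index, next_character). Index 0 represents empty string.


LZ78 encoding steps:
Dictionary: {0: ''}
Step 1: w='' (idx 0), next='c' -> output (0, 'c'), add 'c' as idx 1
Step 2: w='c' (idx 1), next='c' -> output (1, 'c'), add 'cc' as idx 2
Step 3: w='cc' (idx 2), next='b' -> output (2, 'b'), add 'ccb' as idx 3
Step 4: w='c' (idx 1), next='b' -> output (1, 'b'), add 'cb' as idx 4
Step 5: w='cc' (idx 2), next='c' -> output (2, 'c'), add 'ccc' as idx 5
Step 6: w='' (idx 0), next='b' -> output (0, 'b'), add 'b' as idx 6
Step 7: w='b' (idx 6), next='c' -> output (6, 'c'), add 'bc' as idx 7


Encoded: [(0, 'c'), (1, 'c'), (2, 'b'), (1, 'b'), (2, 'c'), (0, 'b'), (6, 'c')]


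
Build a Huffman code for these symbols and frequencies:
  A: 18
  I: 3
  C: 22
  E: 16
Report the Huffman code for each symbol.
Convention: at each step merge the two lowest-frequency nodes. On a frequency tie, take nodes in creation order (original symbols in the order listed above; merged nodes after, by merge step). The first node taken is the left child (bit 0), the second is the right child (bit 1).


Huffman tree construction:
Step 1: Merge I(3) + E(16) = 19
Step 2: Merge A(18) + (I+E)(19) = 37
Step 3: Merge C(22) + (A+(I+E))(37) = 59
Read each symbol's code off the tree from the root (left child = 0, right child = 1).

Codes:
  A: 10 (length 2)
  I: 110 (length 3)
  C: 0 (length 1)
  E: 111 (length 3)
Average code length: 115/59 = 1.9492 bits/symbol


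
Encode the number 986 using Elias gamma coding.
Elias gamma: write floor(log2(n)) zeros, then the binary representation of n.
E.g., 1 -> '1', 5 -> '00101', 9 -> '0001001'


num_bits = floor(log2(986)) + 1 = 10
leading_zeros = num_bits - 1 = 9
binary(986) = 1111011010

Elias gamma(986) = '000000000' + '1111011010' = 0000000001111011010 (19 bits)


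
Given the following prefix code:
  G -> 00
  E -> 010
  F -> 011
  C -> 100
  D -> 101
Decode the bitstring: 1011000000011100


Decoding step by step:
Bits 101 -> D
Bits 100 -> C
Bits 00 -> G
Bits 00 -> G
Bits 011 -> F
Bits 100 -> C


Decoded message: DCGGFC


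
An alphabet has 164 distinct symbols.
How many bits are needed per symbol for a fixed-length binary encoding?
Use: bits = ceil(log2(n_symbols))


log2(164) = 7.3576
Bracket: 2^7 = 128 < 164 <= 2^8 = 256
So ceil(log2(164)) = 8

bits = ceil(log2(164)) = ceil(7.3576) = 8 bits


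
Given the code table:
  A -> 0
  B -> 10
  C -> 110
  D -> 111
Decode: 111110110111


Decoding:
111 -> D
110 -> C
110 -> C
111 -> D


Result: DCCD


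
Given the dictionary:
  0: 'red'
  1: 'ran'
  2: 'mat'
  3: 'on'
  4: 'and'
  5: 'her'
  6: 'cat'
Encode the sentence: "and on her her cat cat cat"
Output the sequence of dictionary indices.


Look up each word in the dictionary:
  'and' -> 4
  'on' -> 3
  'her' -> 5
  'her' -> 5
  'cat' -> 6
  'cat' -> 6
  'cat' -> 6

Encoded: [4, 3, 5, 5, 6, 6, 6]


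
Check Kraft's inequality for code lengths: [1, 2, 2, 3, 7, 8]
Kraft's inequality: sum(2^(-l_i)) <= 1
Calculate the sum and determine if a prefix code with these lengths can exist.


Sum = 2^(-1) + 2^(-2) + 2^(-2) + 2^(-3) + 2^(-7) + 2^(-8)
    = 0.5 + 0.25 + 0.25 + 0.125 + 0.0078125 + 0.00390625
    = 291/256 = 1.13671875
Since 1.13671875 > 1, Kraft's inequality is NOT satisfied.
A prefix code with these lengths CANNOT exist.

Kraft sum = 1.13671875. Not satisfied.


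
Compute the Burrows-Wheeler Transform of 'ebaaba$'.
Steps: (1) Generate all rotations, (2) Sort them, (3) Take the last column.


Rotations (sorted):
  0: $ebaaba -> last char: a
  1: a$ebaab -> last char: b
  2: aaba$eb -> last char: b
  3: aba$eba -> last char: a
  4: ba$ebaa -> last char: a
  5: baaba$e -> last char: e
  6: ebaaba$ -> last char: $


BWT = abbaae$


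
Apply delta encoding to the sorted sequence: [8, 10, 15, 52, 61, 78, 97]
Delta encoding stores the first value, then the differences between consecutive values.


First value: 8
Deltas:
  10 - 8 = 2
  15 - 10 = 5
  52 - 15 = 37
  61 - 52 = 9
  78 - 61 = 17
  97 - 78 = 19


Delta encoded: [8, 2, 5, 37, 9, 17, 19]


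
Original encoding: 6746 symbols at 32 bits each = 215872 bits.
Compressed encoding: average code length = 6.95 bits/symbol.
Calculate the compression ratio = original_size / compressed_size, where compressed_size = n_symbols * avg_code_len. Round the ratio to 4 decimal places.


original_size = n_symbols * orig_bits = 6746 * 32 = 215872 bits
compressed_size = n_symbols * avg_code_len = 6746 * 6.95 = 46884.7 bits
ratio = original_size / compressed_size = 215872 / 46884.7 = 4.6043

Compression ratio = 4.6043


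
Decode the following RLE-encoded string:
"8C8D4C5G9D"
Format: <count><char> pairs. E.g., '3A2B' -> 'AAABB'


Expanding each <count><char> pair:
  8C -> 'CCCCCCCC'
  8D -> 'DDDDDDDD'
  4C -> 'CCCC'
  5G -> 'GGGGG'
  9D -> 'DDDDDDDDD'

Decoded = CCCCCCCCDDDDDDDDCCCCGGGGGDDDDDDDDD


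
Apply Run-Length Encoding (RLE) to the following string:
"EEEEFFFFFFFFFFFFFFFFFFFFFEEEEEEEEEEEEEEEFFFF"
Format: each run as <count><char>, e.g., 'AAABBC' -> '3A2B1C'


Scanning runs left to right:
  i=0: run of 'E' x 4 -> '4E'
  i=4: run of 'F' x 21 -> '21F'
  i=25: run of 'E' x 15 -> '15E'
  i=40: run of 'F' x 4 -> '4F'

RLE = 4E21F15E4F


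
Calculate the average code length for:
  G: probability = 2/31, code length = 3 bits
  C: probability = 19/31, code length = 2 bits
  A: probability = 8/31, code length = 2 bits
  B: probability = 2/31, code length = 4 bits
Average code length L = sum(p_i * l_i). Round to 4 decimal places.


Weighted contributions p_i * l_i:
  G: (2/31) * 3 = 6/31
  C: (19/31) * 2 = 38/31
  A: (8/31) * 2 = 16/31
  B: (2/31) * 4 = 8/31
Sum = (6 + 38 + 16 + 8)/31 = 68/31

L = 68/31 = 2.1935 bits/symbol


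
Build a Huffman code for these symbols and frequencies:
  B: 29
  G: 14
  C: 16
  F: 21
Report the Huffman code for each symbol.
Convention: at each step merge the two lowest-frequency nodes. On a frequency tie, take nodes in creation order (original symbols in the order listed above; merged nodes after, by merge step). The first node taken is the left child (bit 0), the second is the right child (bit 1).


Huffman tree construction:
Step 1: Merge G(14) + C(16) = 30
Step 2: Merge F(21) + B(29) = 50
Step 3: Merge (G+C)(30) + (F+B)(50) = 80
Read each symbol's code off the tree from the root (left child = 0, right child = 1).

Codes:
  B: 11 (length 2)
  G: 00 (length 2)
  C: 01 (length 2)
  F: 10 (length 2)
Average code length: 160/80 = 2.0000 bits/symbol


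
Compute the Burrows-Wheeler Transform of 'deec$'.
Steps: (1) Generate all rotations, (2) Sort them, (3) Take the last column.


Rotations (sorted):
  0: $deec -> last char: c
  1: c$dee -> last char: e
  2: deec$ -> last char: $
  3: ec$de -> last char: e
  4: eec$d -> last char: d


BWT = ce$ed


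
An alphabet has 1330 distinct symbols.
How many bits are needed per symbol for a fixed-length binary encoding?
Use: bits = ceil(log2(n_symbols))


log2(1330) = 10.3772
Bracket: 2^10 = 1024 < 1330 <= 2^11 = 2048
So ceil(log2(1330)) = 11

bits = ceil(log2(1330)) = ceil(10.3772) = 11 bits


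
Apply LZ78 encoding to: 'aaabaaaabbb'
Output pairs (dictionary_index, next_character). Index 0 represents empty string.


LZ78 encoding steps:
Dictionary: {0: ''}
Step 1: w='' (idx 0), next='a' -> output (0, 'a'), add 'a' as idx 1
Step 2: w='a' (idx 1), next='a' -> output (1, 'a'), add 'aa' as idx 2
Step 3: w='' (idx 0), next='b' -> output (0, 'b'), add 'b' as idx 3
Step 4: w='aa' (idx 2), next='a' -> output (2, 'a'), add 'aaa' as idx 4
Step 5: w='a' (idx 1), next='b' -> output (1, 'b'), add 'ab' as idx 5
Step 6: w='b' (idx 3), next='b' -> output (3, 'b'), add 'bb' as idx 6


Encoded: [(0, 'a'), (1, 'a'), (0, 'b'), (2, 'a'), (1, 'b'), (3, 'b')]
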